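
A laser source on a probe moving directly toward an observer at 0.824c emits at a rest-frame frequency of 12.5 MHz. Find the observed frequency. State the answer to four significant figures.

40.24 MHz

Relativistic Doppler (source moving toward): f_obs = f_src · √((1+β)/(1−β)).
With β = 0.824: factor = √(1.824/0.176) = 3.2193.
f_obs = 12.5 × 3.2193 = 40.24 MHz.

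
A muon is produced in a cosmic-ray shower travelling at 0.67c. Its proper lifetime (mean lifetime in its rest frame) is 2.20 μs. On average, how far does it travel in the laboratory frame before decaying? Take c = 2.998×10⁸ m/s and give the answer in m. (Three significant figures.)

595 m

Lorentz factor: γ = (1 − 0.4489)^(−1/2) = 1.3471.
Lab-frame lifetime: Δt = γτ = 1.3471 × 2.20 μs = 2.9636 μs.
Distance: d = vΔt = 0.67 × 2.998×10⁸ m/s × 2.9636×10^-6 s = 595 m.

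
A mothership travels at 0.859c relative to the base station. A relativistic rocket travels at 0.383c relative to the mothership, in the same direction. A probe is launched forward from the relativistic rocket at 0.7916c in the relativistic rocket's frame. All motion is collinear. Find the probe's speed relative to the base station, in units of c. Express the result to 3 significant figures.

0.992c

First combine the probe and relativistic rocket (S''→S'): u₁ = (0.7916 + 0.383)/(1 + 0.7916×0.383) = 1.1746/1.3031828 = 0.90133.
Then combine with the mothership (S'→S): u = (0.90133 + 0.859)/(1 + 0.90133×0.859) = 1.76033/1.77424247 = 0.99216.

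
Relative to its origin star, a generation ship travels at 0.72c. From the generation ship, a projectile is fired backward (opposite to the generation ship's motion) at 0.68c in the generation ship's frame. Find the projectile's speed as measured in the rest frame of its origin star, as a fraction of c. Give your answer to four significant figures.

Relativistic velocity addition: u = (u' + v)/(1 + u'v/c²), with u' = −0.68c and v = 0.72c.
Numerator: −0.68 + 0.72 = 0.04. Denominator: 1 + (−0.68)(0.72) = 0.5104.
u = 0.04/0.5104 = 0.07837, so the speed is 0.07837c.

0.07837c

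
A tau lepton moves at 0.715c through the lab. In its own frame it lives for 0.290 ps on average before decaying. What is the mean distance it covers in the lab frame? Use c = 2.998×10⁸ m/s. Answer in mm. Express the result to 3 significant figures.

With β = 0.715, γ = 1/√(1 − 0.715²) = 1/√0.488775 = 1.4304.
Lab-frame lifetime: Δt = γτ = 1.4304 × 0.290 ps = 0.41482 ps.
Distance: d = vΔt = 0.715 × 2.998×10⁸ m/s × 4.1482×10^-13 s = 8.89×10^-5 m = 0.0889 mm.

0.0889 mm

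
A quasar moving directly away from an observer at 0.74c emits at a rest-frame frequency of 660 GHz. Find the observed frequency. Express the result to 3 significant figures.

Relativistic Doppler (source moving away): f_obs = f_src · √((1−β)/(1+β)).
With β = 0.74: factor = √(0.26/1.74) = 0.38656.
f_obs = 660 × 0.38656 = 255 GHz.

255 GHz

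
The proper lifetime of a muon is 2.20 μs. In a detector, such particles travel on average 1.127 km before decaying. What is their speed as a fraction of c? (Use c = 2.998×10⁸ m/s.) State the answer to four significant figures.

Lab distance = (lab lifetime)·v = γτ·βc, so βγ = d/(cτ) = 1127/(2.998×10⁸ × 2.200×10^-6) = 1.7087.
With βγ = 1.7087: γ² = 1 + (βγ)² = 3.91966, and β = (βγ)/γ = 1.7087/1.97981 = 0.8631.

0.8631c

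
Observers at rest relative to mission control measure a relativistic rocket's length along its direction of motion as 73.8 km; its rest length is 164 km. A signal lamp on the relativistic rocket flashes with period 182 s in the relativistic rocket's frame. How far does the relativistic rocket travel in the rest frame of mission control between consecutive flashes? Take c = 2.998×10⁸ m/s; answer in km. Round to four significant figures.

1.083×10^8 km

γ = L₀/L = 164/73.8 = 2.22222.
β = √(1 − 1/γ²) = 0.89303. Lab-frame period = γτ = 2.22222×182 s = 404.44 s. Distance = βc × γτ = 0.89303 × 2.998×10⁸ m/s × 404.44 s = 1.0828×10^11 m = 1.083×10^8 km.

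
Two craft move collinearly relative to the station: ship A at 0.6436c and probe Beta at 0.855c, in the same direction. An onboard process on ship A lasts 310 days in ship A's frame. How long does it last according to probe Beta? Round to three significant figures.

351 days

The velocity of ship A relative to probe Beta is (0.6436 − 0.855)c / (1 − 0.6436×0.855) = −0.47007c; relative speed 0.47007c.
At |u| = 0.47007c, γ = (1 − 0.220966)^(−1/2) = 1.133.
The clock on ship A records proper time, so probe Beta measures Δt = γΔτ = 1.133 × 310 = 351 days.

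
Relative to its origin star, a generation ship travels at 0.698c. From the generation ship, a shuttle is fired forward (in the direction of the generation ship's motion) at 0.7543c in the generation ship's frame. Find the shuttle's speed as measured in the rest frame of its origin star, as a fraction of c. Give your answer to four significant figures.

0.9514c

In units of c, u = (u' + v)/(1 + u'v) with u' = 0.7543 and v = 0.698.
Numerator: 0.7543 + 0.698 = 1.4523. Denominator: 1 + (0.7543)(0.698) = 1.5265014.
u = 1.4523/1.5265014 = 0.95139, so the speed is 0.9514c.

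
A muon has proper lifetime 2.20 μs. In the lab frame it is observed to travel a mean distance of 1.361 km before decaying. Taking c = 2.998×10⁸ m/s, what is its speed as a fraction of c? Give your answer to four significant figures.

Let x = d/(cτ) = 1361 m / (2.998×10⁸ m/s × 2.200×10^-6 s) = 2.0635. Since d = βγcτ, x = βγ = β/√(1−β²).
Solving: β² = x²/(1+x²) = 4.25803/5.25803 = 0.809815, so β = 0.8999.

0.8999c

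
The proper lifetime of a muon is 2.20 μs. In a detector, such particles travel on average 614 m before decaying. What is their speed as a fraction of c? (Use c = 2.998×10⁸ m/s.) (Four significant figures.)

Lab distance = (lab lifetime)·v = γτ·βc, so βγ = d/(cτ) = 614.0/(2.998×10⁸ × 2.200×10^-6) = 0.93092.
With βγ = 0.93092: γ² = 1 + (βγ)² = 1.866612, and β = (βγ)/γ = 0.93092/1.36624 = 0.6814.

0.6814c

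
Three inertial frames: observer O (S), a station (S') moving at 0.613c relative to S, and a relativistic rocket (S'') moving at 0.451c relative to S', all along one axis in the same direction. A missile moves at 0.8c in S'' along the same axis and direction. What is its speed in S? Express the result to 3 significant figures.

0.980c

Apply u = (u'+v)/(1+u'v) twice. Missile in the station frame: (0.8+0.451)/(1+0.8·0.451) = 1.251/1.3608 = 0.91931c.
That velocity, transformed to the rest frame of observer O: (0.91931+0.613)/(1+0.91931·0.613) = 1.53231/1.56353703 = 0.98003c.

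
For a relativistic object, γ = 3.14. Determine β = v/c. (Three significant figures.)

β = √(1 − 1/γ²) = √(1 − 1/9.8596) = √0.898576 = 0.948.

0.948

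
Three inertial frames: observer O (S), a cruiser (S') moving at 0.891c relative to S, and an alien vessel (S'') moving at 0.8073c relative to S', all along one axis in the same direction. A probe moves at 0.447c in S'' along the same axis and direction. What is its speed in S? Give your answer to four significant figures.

0.9953c

Apply u = (u'+v)/(1+u'v) twice. Probe in the cruiser frame: (0.447+0.8073)/(1+0.447·0.8073) = 1.2543/1.3608631 = 0.92169c.
That velocity, transformed to the rest frame of observer O: (0.92169+0.891)/(1+0.92169·0.891) = 1.81269/1.82122579 = 0.99531c.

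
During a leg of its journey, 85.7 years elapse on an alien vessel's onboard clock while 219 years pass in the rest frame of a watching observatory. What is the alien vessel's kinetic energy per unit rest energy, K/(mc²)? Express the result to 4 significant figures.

1.555

The time-dilation ratio gives γ = 219/85.7 = 2.55543.
Since K = (γ−1)mc², K/(mc²) = 2.55543 − 1 = 1.555.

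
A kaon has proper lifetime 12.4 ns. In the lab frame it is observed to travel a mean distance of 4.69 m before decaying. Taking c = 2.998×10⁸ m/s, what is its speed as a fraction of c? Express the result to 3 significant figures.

Lab distance = (lab lifetime)·v = γτ·βc, so βγ = d/(cτ) = 4.690/(2.998×10⁸ × 1.240×10^-8) = 1.2616.
With βγ = 1.2616: γ² = 1 + (βγ)² = 2.59163, and β = (βγ)/γ = 1.2616/1.60985 = 0.784.

0.784c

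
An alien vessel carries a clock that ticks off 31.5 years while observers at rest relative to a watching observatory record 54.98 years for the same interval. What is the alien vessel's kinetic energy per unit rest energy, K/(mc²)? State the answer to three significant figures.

γ = Δt/Δτ = 54.98/31.5 = 1.7454.
K/(mc²) = γ − 1 = 1.7454 − 1 = 0.745.

0.745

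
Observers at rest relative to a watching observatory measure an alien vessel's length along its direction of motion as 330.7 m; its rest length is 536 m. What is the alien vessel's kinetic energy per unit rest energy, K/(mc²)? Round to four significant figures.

0.6208

From L = L₀/γ: γ = 536/330.7 = 1.6208.
K/(mc²) = γ − 1 = 1.6208 − 1 = 0.6208.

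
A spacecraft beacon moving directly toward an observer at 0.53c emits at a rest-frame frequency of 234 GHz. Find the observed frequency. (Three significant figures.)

Relativistic Doppler (source moving toward): f_obs = f_src · √((1+β)/(1−β)).
With β = 0.53: factor = √(1.53/0.47) = 1.8043.
f_obs = 234 × 1.8043 = 422 GHz.

422 GHz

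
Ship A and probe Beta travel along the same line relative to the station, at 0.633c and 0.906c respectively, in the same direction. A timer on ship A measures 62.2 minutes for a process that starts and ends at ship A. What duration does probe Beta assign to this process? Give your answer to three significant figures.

81.0 minutes

Transform ship A's velocity into probe Beta's frame: (0.633 − 0.906)/(1 − 0.633·0.906) = −0.273/0.426502, so the relative speed is 0.64009c.
At |u| = 0.64009c, γ = (1 − 0.409715)^(−1/2) = 1.3016.
The clock on ship A records proper time, so probe Beta measures Δt = γΔτ = 1.3016 × 62.2 = 81.0 minutes.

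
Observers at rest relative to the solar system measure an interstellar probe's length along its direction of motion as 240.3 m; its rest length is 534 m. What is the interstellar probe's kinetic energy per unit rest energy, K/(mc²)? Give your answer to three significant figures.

γ = L₀/L = 534/240.3 = 2.22222.
Since K = (γ−1)mc², K/(mc²) = 2.22222 − 1 = 1.22.

1.22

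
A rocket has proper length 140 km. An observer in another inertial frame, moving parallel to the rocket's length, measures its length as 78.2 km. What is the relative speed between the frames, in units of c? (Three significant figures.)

0.829c

Length contraction gives γ = L₀/L = 140/78.2 = 1.7903.
β = √(1 − 1/γ²) = √0.688004 = 0.829.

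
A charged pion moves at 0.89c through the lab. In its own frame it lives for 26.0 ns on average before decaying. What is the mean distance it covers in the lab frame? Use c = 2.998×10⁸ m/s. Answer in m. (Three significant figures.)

15.2 m

γ = 1/√(1 − β²) = 1/√(1 − 0.7921) = 1/√0.2079 = 1/0.455961 = 2.1932.
Lab-frame lifetime: Δt = γτ = 2.1932 × 26.0 ns = 57.023 ns.
Distance: d = vΔt = 0.89 × 2.998×10⁸ m/s × 5.7023×10^-8 s = 15.2 m.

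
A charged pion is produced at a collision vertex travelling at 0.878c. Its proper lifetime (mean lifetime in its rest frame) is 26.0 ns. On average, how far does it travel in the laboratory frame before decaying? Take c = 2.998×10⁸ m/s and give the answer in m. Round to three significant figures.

γ = 1/√(1 − β²) = 1/√(1 − 0.770884) = 1/√0.229116 = 1/0.478661 = 2.0892.
Lab-frame lifetime: Δt = γτ = 2.0892 × 26.0 ns = 54.319 ns.
Distance: d = vΔt = 0.878 × 2.998×10⁸ m/s × 5.4319×10^-8 s = 14.3 m.

14.3 m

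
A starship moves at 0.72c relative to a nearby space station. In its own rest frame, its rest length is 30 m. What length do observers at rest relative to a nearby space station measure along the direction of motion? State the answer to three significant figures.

γ = 1/√(1 − β²) = 1/√(1 − 0.5184) = 1/√0.4816 = 1/0.693974 = 1.441.
Length contraction: L = L₀/γ = 30/1.441 = 20.8 m.

20.8 m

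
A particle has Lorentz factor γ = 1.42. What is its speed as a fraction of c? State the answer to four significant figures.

0.7100c

β = √(1 − 1/γ²) = √(1 − 1/2.0164) = √0.504067 = 0.7100.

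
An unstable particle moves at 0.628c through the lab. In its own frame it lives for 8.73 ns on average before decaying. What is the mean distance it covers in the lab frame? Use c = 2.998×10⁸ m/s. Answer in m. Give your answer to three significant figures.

With β = 0.628, γ = 1/√(1 − 0.628²) = 1/√0.605616 = 1.285.
Lab-frame lifetime: Δt = γτ = 1.285 × 8.73 ns = 11.218 ns.
Distance: d = vΔt = 0.628 × 2.998×10⁸ m/s × 1.1218×10^-8 s = 2.11 m.

2.11 m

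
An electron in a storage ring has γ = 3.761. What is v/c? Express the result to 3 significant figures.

β = √(1 − 1/γ²) = √(1 − 1/14.145121) = √0.929304 = 0.964.

0.964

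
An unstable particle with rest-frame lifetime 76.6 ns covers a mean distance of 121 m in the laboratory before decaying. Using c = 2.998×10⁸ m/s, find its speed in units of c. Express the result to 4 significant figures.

0.9825c

Let x = d/(cτ) = 121.0 m / (2.998×10⁸ m/s × 7.660×10^-8 s) = 5.269. Since d = βγcτ, x = βγ = β/√(1−β²).
Solving: β² = x²/(1+x²) = 27.7624/28.7624 = 0.965232, so β = 0.9825.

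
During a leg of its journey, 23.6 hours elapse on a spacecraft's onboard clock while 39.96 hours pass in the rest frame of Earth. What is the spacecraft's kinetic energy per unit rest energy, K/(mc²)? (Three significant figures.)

0.693

From Δt = γΔτ: γ = 39.96/23.6 = 1.69322.
Since K = (γ−1)mc², K/(mc²) = 1.69322 − 1 = 0.693.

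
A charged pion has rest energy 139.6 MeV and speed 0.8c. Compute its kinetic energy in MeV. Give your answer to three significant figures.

With β = 0.8, γ = 1/√(1 − 0.8²) = 1/√0.36 = 1.66667.
Kinetic energy: K = (γ − 1)mc² = (1.66667 − 1) × 139.6 MeV = 0.66667 × 139.6 = 93.1 MeV.

93.1 MeV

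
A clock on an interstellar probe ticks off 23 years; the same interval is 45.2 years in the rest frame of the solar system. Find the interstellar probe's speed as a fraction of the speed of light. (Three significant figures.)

0.861c

γ = Δt/Δτ = 45.2/23 = 1.9652.
β = √(1 − 1/γ²) = √(1 − 0.258932) = √0.741068 = 0.861.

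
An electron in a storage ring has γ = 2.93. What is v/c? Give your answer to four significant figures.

β = √(1 − 1/γ²) = √(1 − 1/8.5849) = √0.883516 = 0.9400.

0.9400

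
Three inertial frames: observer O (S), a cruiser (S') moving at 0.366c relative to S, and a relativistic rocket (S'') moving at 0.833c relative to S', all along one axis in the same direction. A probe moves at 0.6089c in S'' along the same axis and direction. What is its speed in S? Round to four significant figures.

0.9797c

Compose velocities in two stages. Stage 1 (into S'): u₁ = (0.6089+0.833)/(1+0.6089×0.833) = 0.95667.
Stage 2 (into S): u = (0.95667+0.366)/(1+0.95667×0.366) = 0.97965, so the speed is 0.9797c.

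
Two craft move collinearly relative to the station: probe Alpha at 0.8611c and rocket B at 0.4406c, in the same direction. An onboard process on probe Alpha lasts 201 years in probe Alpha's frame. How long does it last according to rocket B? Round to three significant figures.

273 years

Transform probe Alpha's velocity into rocket B's frame: (0.8611 − 0.4406)/(1 − 0.8611·0.4406) = 0.4205/0.62059934, so the relative speed is 0.67757c.
At |u| = 0.67757c, γ = (1 − 0.459101)^(−1/2) = 1.3597.
The clock on probe Alpha records proper time, so rocket B measures Δt = γΔτ = 1.3597 × 201 = 273 years.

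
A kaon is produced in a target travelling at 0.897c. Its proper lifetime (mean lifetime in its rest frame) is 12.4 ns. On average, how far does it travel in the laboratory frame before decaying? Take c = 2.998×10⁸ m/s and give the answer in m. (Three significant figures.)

7.54 m

γ = 1/√(1 − β²) = 1/√(1 − 0.804609) = 1/√0.195391 = 1/0.442031 = 2.2623.
Lab-frame lifetime: Δt = γτ = 2.2623 × 12.4 ns = 28.053 ns.
Distance: d = vΔt = 0.897 × 2.998×10⁸ m/s × 2.8053×10^-8 s = 7.54 m.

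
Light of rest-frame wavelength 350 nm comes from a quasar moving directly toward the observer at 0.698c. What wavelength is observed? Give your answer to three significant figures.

Relativistic Doppler for wavelength: λ_obs = λ_src · √((1−β)/(1+β)).
With β = 0.698: factor = √(0.302/1.698) = 0.42173.
λ_obs = 350 × 0.42173 = 148 nm.

148 nm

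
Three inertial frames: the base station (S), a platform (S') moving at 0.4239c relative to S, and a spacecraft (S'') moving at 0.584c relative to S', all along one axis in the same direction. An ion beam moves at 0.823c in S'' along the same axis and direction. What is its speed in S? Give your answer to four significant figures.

Apply u = (u'+v)/(1+u'v) twice. Ion beam in the platform frame: (0.823+0.584)/(1+0.823·0.584) = 1.407/1.480632 = 0.95027c.
That velocity, transformed to the rest frame of the base station: (0.95027+0.4239)/(1+0.95027·0.4239) = 1.37417/1.402819453 = 0.97958c.

0.9796c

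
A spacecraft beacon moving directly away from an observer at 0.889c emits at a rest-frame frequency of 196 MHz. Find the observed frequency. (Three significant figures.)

47.5 MHz

Relativistic Doppler (source moving away): f_obs = f_src · √((1−β)/(1+β)).
With β = 0.889: factor = √(0.111/1.889) = 0.24241.
f_obs = 196 × 0.24241 = 47.5 MHz.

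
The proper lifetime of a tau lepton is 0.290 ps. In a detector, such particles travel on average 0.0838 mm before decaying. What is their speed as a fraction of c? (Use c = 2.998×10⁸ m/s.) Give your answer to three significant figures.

Let x = d/(cτ) = 8.380×10^-5 m / (2.998×10⁸ m/s × 2.900×10^-13 s) = 0.96386. Since d = βγcτ, x = βγ = β/√(1−β²).
Solving: β² = x²/(1+x²) = 0.929026/1.929026 = 0.481604, so β = 0.694.

0.694c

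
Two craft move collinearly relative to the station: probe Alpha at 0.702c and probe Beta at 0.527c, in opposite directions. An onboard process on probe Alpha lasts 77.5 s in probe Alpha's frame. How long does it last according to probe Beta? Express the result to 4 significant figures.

Speed of probe Alpha in probe Beta's frame: u = (v_A + v_B)/(1 + v_A v_B/c²) = (0.702 + 0.527)/(1 + 0.702×0.527) = 1.229/1.369954 = 0.89711; |u| = 0.89711c.
γ for this relative speed: γ = 1/√(1 − 0.804806) = 2.2634.
Probe Alpha's interval is proper; time dilation gives Δt_B = γΔτ = 2.2634 × 77.5 s = 175.4 s.

175.4 s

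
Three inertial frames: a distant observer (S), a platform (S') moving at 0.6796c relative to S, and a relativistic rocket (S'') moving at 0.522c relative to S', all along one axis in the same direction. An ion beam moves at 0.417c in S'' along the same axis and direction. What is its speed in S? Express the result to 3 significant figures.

0.952c

Compose velocities in two stages. Stage 1 (into S'): u₁ = (0.417+0.522)/(1+0.417×0.522) = 0.77114.
Stage 2 (into S): u = (0.77114+0.6796)/(1+0.77114×0.6796) = 0.95189, so the speed is 0.952c.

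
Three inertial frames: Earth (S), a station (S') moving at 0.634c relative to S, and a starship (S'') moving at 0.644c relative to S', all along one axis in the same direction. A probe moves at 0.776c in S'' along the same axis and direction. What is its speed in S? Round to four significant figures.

0.9878c

First combine the probe and starship (S''→S'): u₁ = (0.776 + 0.644)/(1 + 0.776×0.644) = 1.42/1.499744 = 0.94683.
Then combine with the station (S'→S): u = (0.94683 + 0.634)/(1 + 0.94683×0.634) = 1.58083/1.60029022 = 0.98784.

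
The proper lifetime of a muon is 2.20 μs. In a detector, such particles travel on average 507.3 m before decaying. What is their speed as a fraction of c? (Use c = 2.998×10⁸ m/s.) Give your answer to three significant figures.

0.610c

Let x = d/(cτ) = 507.3 m / (2.998×10⁸ m/s × 2.200×10^-6 s) = 0.76915. Since d = βγcτ, x = βγ = β/√(1−β²).
Solving: β² = x²/(1+x²) = 0.591592/1.591592 = 0.371698, so β = 0.610.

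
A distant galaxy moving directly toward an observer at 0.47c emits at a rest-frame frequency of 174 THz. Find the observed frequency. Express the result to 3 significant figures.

Relativistic Doppler (source moving toward): f_obs = f_src · √((1+β)/(1−β)).
With β = 0.47: factor = √(1.47/0.53) = 1.6654.
f_obs = 174 × 1.6654 = 290 THz.

290 THz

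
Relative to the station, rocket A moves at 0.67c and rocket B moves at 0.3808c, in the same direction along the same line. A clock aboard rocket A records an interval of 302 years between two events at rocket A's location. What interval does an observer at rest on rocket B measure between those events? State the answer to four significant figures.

327.7 years

The velocity of rocket A relative to rocket B is (0.67 − 0.3808)c / (1 − 0.67×0.3808) = 0.38826c; relative speed 0.38826c.
At |u| = 0.38826c, γ = (1 − 0.150746)^(−1/2) = 1.0851.
Rocket A's interval is proper; time dilation gives Δt_B = γΔτ = 1.0851 × 302 years = 327.7 years.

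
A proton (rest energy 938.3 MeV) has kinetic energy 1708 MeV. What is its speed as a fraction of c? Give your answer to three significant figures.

K = (γ−1)mc², so γ = 1 + 1708/938.3 = 2.8203.
Then v/c = √(1 − γ⁻²) = √(1 − 0.125721) = √0.874279 = 0.935.

0.935c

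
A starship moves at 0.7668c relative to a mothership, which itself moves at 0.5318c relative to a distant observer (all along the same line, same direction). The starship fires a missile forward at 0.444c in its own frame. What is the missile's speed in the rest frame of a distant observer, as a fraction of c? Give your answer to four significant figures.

0.9694c

Compose velocities in two stages. Stage 1 (into S'): u₁ = (0.444+0.7668)/(1+0.444×0.7668) = 0.90327.
Stage 2 (into S): u = (0.90327+0.5318)/(1+0.90327×0.5318) = 0.96941, so the speed is 0.9694c.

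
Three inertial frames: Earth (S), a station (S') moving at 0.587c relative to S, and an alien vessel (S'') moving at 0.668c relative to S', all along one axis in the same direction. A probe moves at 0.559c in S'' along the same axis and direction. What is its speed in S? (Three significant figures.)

First combine the probe and alien vessel (S''→S'): u₁ = (0.559 + 0.668)/(1 + 0.559×0.668) = 1.227/1.373412 = 0.8934.
Then combine with the station (S'→S): u = (0.8934 + 0.587)/(1 + 0.8934×0.587) = 1.4804/1.5244258 = 0.97112.

0.971c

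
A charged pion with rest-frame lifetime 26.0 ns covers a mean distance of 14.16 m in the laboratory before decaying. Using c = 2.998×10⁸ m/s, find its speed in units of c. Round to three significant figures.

d = βγcτ ⇒ βγ = d/(cτ) = 14.16 m / (7.7948 m) = 1.8166.
β = (βγ)/√(1+(βγ)²) = 1.8166/√4.30004 = 0.876.

0.876c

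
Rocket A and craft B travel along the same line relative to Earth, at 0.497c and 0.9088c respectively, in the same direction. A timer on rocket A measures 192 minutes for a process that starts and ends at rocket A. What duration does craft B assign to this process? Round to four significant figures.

The velocity of rocket A relative to craft B is (0.497 − 0.9088)c / (1 − 0.497×0.9088) = −0.75101c; relative speed 0.75101c.
At |u| = 0.75101c, γ = (1 − 0.564016)^(−1/2) = 1.5145.
The clock on rocket A records proper time, so craft B measures Δt = γΔτ = 1.5145 × 192 = 290.8 minutes.

290.8 minutes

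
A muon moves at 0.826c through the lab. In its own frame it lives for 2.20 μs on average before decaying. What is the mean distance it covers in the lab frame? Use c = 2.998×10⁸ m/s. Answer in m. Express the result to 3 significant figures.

967 m

β² = 0.682276, so γ = 1/√0.317724 = 1.7741.
Lab-frame lifetime: Δt = γτ = 1.7741 × 2.20 μs = 3.903 μs.
Distance: d = vΔt = 0.826 × 2.998×10⁸ m/s × 3.9030×10^-6 s = 967 m.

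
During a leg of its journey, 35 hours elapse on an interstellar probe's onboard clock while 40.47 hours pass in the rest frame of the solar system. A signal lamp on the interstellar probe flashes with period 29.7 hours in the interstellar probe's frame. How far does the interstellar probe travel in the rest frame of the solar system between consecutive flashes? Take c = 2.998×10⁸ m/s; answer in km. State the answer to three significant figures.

From Δt = γΔτ: γ = 40.47/35 = 1.15629.
β = √(1 − 1/γ²) = 0.50206. Lab-frame period = γτ = 1.15629×29.7 hours = 34.342 hours. Distance = βc × γτ = 0.50206 × 2.998×10⁸ m/s × 123631.2 s = 1.8609×10^13 m = 1.86×10^10 km.

1.86×10^10 km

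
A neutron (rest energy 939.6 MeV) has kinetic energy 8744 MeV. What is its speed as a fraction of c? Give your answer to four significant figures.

γ = 1 + K/(mc²) = 1 + 8744/939.6 = 10.306.
β = √(1 − 1/γ²) = √(1 − 0.00941499) = √0.99058501 = 0.9953.

0.9953c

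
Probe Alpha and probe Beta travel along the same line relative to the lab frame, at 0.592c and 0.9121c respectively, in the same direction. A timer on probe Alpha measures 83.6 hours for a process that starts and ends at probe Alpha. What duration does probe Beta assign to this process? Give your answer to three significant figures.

116 hours

The velocity of probe Alpha relative to probe Beta is (0.592 − 0.9121)c / (1 − 0.592×0.9121) = −0.69581c; relative speed 0.69581c.
At |u| = 0.69581c, γ = (1 − 0.484152)^(−1/2) = 1.3923.
Probe Alpha's interval is proper; time dilation gives Δt_B = γΔτ = 1.3923 × 83.6 hours = 116 hours.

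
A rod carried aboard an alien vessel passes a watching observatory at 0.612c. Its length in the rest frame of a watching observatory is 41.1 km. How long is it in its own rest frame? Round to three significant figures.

52.0 km

Lorentz factor: γ = (1 − 0.374544)^(−1/2) = 1.2644.
Proper length: L₀ = γ·L = 1.2644 × 41.1 = 52.0 km.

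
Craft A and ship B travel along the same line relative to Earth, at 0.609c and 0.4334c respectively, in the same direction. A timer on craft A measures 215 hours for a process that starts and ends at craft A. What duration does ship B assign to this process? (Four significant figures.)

221.4 hours

Speed of craft A in ship B's frame: u = (v_A − v_B)/(1 − v_A v_B/c²) = (0.609 − 0.4334)/(1 − 0.609×0.4334) = 0.1756/0.7360594 = 0.23857; |u| = 0.23857c.
γ for this relative speed: γ = 1/√(1 − 0.0569156) = 1.0297.
Craft A's interval is proper; time dilation gives Δt_B = γΔτ = 1.0297 × 215 hours = 221.4 hours.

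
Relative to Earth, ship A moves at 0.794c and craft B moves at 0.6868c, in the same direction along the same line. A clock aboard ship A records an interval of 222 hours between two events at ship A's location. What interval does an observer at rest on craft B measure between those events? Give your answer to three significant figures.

228 hours

Transform ship A's velocity into craft B's frame: (0.794 − 0.6868)/(1 − 0.794·0.6868) = 0.1072/0.4546808, so the relative speed is 0.23577c.
At |u| = 0.23577c, γ = (1 − 0.0555875)^(−1/2) = 1.029.
The clock on ship A records proper time, so craft B measures Δt = γΔτ = 1.029 × 222 = 228 hours.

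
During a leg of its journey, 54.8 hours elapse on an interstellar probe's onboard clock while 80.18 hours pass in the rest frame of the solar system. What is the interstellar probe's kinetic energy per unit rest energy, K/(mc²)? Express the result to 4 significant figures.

0.4631

γ = Δt/Δτ = 80.18/54.8 = 1.46314.
K/(mc²) = γ − 1 = 1.46314 − 1 = 0.4631.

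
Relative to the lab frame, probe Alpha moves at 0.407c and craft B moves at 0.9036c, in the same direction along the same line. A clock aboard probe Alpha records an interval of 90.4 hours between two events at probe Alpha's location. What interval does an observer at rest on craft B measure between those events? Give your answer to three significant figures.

146 hours

Speed of probe Alpha in craft B's frame: u = (v_A − v_B)/(1 − v_A v_B/c²) = (0.407 − 0.9036)/(1 − 0.407×0.9036) = −0.4966/0.6322348 = −0.78547; |u| = 0.78547c.
At |u| = 0.78547c, γ = (1 − 0.616963)^(−1/2) = 1.6158.
The clock on probe Alpha records proper time, so craft B measures Δt = γΔτ = 1.6158 × 90.4 = 146 hours.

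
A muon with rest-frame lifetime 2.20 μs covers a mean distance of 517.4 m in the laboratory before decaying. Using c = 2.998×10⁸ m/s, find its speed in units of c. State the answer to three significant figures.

Let x = d/(cτ) = 517.4 m / (2.998×10⁸ m/s × 2.200×10^-6 s) = 0.78446. Since d = βγcτ, x = βγ = β/√(1−β²).
Solving: β² = x²/(1+x²) = 0.615377/1.615377 = 0.380949, so β = 0.617.

0.617c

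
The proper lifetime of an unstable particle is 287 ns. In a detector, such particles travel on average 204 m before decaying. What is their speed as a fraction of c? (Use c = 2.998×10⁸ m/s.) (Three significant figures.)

d = βγcτ ⇒ βγ = d/(cτ) = 204.0 m / (86.0426 m) = 2.3709.
β = (βγ)/√(1+(βγ)²) = 2.3709/√6.62117 = 0.921.

0.921c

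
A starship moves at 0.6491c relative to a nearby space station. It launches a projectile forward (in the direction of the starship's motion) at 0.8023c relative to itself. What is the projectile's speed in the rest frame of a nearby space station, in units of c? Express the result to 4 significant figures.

0.9544c

Relativistic velocity addition: u = (u' + v)/(1 + u'v/c²), with u' = 0.8023c and v = 0.6491c.
Numerator: 0.8023 + 0.6491 = 1.4514. Denominator: 1 + (0.8023)(0.6491) = 1.52077293.
u = 1.4514/1.52077293 = 0.95438, so the speed is 0.9544c.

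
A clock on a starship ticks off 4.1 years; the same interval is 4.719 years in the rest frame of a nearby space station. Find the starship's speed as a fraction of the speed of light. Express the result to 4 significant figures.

γ = Δt/Δτ = 4.719/4.1 = 1.151.
β = √(1 − 1/γ²) = √(1 − 0.75483) = √0.24517 = 0.4951.

0.4951c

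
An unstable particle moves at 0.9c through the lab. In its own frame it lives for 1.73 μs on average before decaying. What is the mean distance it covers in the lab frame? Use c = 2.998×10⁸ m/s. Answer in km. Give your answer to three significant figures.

1.07 km

With β = 0.9, γ = 1/√(1 − 0.9²) = 1/√0.19 = 2.2942.
Lab-frame lifetime: Δt = γτ = 2.2942 × 1.73 μs = 3.969 μs.
Distance: d = vΔt = 0.9 × 2.998×10⁸ m/s × 3.9690×10^-6 s = 1070 m = 1.07 km.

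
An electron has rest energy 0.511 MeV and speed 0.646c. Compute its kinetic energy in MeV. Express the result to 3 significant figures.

0.158 MeV

γ = 1/√(1 − β²) = 1/√(1 − 0.417316) = 1/√0.582684 = 1.31004.
Kinetic energy: K = (γ − 1)mc² = (1.31004 − 1) × 0.511 MeV = 0.31004 × 0.511 = 0.158 MeV.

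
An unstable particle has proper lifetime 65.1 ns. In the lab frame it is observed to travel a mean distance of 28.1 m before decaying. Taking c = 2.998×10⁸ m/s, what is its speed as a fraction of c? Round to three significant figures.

d = βγcτ ⇒ βγ = d/(cτ) = 28.10 m / (19.51698 m) = 1.4398.
β = (βγ)/√(1+(βγ)²) = 1.4398/√3.07302 = 0.821.

0.821c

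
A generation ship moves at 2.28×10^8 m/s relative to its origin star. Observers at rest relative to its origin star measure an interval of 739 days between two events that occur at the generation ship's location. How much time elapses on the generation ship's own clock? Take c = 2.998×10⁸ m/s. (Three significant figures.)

β = v/c = (2.28×10^8 m/s)/(2.998×10⁸ m/s) = 0.760507.
γ = 1/√(1 − β²) = 1/√(1 − 0.5783709) = 1/√0.4216291 = 1/0.64933 = 1.54.
The generation ship's clock runs slow as seen from its origin star, so Δτ = Δt/γ = 739/1.54 = 480 days.

480 days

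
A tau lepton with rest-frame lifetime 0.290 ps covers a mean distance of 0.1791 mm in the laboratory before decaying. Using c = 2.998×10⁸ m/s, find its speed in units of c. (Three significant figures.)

Let x = d/(cτ) = 1.791×10^-4 m / (2.998×10⁸ m/s × 2.900×10^-13 s) = 2.06. Since d = βγcτ, x = βγ = β/√(1−β²).
Solving: β² = x²/(1+x²) = 4.2436/5.2436 = 0.809291, so β = 0.900.

0.900c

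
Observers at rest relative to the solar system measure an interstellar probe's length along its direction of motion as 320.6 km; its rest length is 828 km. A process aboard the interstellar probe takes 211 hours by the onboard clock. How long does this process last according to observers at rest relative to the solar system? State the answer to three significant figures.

Length contraction gives γ = L₀/L = 828/320.6 = 2.58266.
Δt = γΔτ = 2.58266 × 211 = 545 hours.

545 hours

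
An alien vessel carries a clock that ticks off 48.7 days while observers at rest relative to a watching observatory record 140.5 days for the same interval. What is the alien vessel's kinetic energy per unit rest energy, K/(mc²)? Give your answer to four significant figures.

From Δt = γΔτ: γ = 140.5/48.7 = 2.88501.
Since K = (γ−1)mc², K/(mc²) = 2.88501 − 1 = 1.885.

1.885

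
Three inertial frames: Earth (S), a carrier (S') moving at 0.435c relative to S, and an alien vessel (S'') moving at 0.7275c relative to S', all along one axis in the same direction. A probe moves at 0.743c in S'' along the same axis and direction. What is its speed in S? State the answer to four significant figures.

0.9819c

Apply u = (u'+v)/(1+u'v) twice. Probe in the carrier frame: (0.743+0.7275)/(1+0.743·0.7275) = 1.4705/1.5405325 = 0.95454c.
That velocity, transformed to the rest frame of Earth: (0.95454+0.435)/(1+0.95454·0.435) = 1.38954/1.4152249 = 0.98185c.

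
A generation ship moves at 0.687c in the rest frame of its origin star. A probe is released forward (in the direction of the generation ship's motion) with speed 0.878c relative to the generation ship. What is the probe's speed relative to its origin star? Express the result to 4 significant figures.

0.9762c

Relativistic velocity addition: u = (u' + v)/(1 + u'v/c²), with u' = 0.878c and v = 0.687c.
Numerator: 0.878 + 0.687 = 1.565. Denominator: 1 + (0.878)(0.687) = 1.603186.
u = 1.565/1.603186 = 0.97618, so the speed is 0.9762c.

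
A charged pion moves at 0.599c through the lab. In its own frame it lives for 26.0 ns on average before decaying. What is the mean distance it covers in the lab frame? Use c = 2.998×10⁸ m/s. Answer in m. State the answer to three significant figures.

5.83 m

With β = 0.599, γ = 1/√(1 − 0.599²) = 1/√0.641199 = 1.2488.
Lab-frame lifetime: Δt = γτ = 1.2488 × 26.0 ns = 32.469 ns.
Distance: d = vΔt = 0.599 × 2.998×10⁸ m/s × 3.2469×10^-8 s = 5.83 m.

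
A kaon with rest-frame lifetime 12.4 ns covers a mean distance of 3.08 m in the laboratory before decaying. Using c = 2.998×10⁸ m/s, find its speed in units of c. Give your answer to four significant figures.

0.6380c

Lab distance = (lab lifetime)·v = γτ·βc, so βγ = d/(cτ) = 3.080/(2.998×10⁸ × 1.240×10^-8) = 0.82851.
With βγ = 0.82851: γ² = 1 + (βγ)² = 1.686429, and β = (βγ)/γ = 0.82851/1.29863 = 0.6380.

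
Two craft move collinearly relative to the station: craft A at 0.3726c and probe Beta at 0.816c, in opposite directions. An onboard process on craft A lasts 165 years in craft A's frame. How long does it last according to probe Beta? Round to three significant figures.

401 years

Transform craft A's velocity into probe Beta's frame: (0.3726 + 0.816)/(1 + 0.3726·0.816) = 1.1886/1.3040416, so the relative speed is 0.91147c.
γ for this relative speed: γ = 1/√(1 − 0.830778) = 2.4309.
The clock on craft A records proper time, so probe Beta measures Δt = γΔτ = 2.4309 × 165 = 401 years.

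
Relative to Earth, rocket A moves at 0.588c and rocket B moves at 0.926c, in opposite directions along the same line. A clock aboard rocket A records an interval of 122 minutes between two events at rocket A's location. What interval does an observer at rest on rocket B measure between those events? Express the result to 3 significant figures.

617 minutes

The velocity of rocket A relative to rocket B is (0.588 + 0.926)c / (1 + 0.588×0.926) = 0.98026c; relative speed 0.98026c.
At |u| = 0.98026c, γ = (1 − 0.96091)^(−1/2) = 5.0579.
The clock on rocket A records proper time, so rocket B measures Δt = γΔτ = 5.0579 × 122 = 617 minutes.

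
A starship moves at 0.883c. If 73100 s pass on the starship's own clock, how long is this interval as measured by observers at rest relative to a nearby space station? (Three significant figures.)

1.56×10^5 s

Lorentz factor: γ = (1 − 0.779689)^(−1/2) = 2.1305.
The onboard clock measures proper time, so the interval in the rest frame of a nearby space station is dilated: Δt = γ·Δτ = 2.1305 × 73100 s = 1.56×10^5 s.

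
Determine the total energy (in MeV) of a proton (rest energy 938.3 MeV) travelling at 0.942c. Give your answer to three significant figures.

Lorentz factor: γ = (1 − 0.887364)^(−1/2) = 2.9796.
Total energy: E = γmc² = 2.9796 × 938.3 MeV = 2800 MeV.

2800 MeV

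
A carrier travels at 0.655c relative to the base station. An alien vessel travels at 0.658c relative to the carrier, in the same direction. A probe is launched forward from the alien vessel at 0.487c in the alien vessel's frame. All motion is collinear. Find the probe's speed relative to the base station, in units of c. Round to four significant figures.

Apply u = (u'+v)/(1+u'v) twice. Probe in the carrier frame: (0.487+0.658)/(1+0.487·0.658) = 1.145/1.320446 = 0.86713c.
That velocity, transformed to the rest frame of the base station: (0.86713+0.655)/(1+0.86713·0.655) = 1.52213/1.56797015 = 0.97076c.

0.9708c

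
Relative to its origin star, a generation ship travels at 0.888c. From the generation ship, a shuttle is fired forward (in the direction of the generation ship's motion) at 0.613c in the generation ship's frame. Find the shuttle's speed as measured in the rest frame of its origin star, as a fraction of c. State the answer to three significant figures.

Relativistic velocity addition: u = (u' + v)/(1 + u'v/c²), with u' = 0.613c and v = 0.888c.
Numerator: 0.613 + 0.888 = 1.501. Denominator: 1 + (0.613)(0.888) = 1.544344.
u = 1.501/1.544344 = 0.97193, so the speed is 0.972c.

0.972c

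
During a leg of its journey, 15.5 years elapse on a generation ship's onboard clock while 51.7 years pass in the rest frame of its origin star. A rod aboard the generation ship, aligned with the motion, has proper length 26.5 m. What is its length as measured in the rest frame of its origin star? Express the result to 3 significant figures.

7.94 m

The time-dilation ratio gives γ = 51.7/15.5 = 3.33548.
The rod contracts by the same γ: 26.5 m / 3.33548 = 7.94 m.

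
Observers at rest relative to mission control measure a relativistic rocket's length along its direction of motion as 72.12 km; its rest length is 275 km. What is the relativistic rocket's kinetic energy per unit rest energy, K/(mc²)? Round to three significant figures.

2.81

γ = L₀/L = 275/72.12 = 3.81309.
K/(mc²) = γ − 1 = 3.81309 − 1 = 2.81.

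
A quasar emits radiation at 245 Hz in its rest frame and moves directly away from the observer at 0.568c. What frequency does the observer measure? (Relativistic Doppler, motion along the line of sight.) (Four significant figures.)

128.6 Hz

Relativistic Doppler (source moving away): f_obs = f_src · √((1−β)/(1+β)).
With β = 0.568: factor = √(0.432/1.568) = 0.52489.
f_obs = 245 × 0.52489 = 128.6 Hz.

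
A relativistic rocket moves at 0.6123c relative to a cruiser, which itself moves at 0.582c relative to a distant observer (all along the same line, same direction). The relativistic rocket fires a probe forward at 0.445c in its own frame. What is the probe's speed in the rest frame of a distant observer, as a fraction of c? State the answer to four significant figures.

0.9524c

First combine the probe and relativistic rocket (S''→S'): u₁ = (0.445 + 0.6123)/(1 + 0.445×0.6123) = 1.0573/1.2724735 = 0.8309.
Then combine with the cruiser (S'→S): u = (0.8309 + 0.582)/(1 + 0.8309×0.582) = 1.4129/1.4835838 = 0.95236.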